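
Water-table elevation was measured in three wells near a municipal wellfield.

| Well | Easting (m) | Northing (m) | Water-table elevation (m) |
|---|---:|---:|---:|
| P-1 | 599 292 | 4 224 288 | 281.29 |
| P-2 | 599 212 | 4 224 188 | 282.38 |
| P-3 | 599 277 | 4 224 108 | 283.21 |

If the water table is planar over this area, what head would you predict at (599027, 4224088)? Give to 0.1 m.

With h = a·x + b·y + c and P-1 as origin, the differences give:
  (-80)·a + (-100)·b = +1.09
  (-15)·a + (-180)·b = +1.92
Eliminate b (×(-180) and ×(-100), subtract): 12900·a = -4.200 → a = ∂h/∂x = -0.0003256
Back-substitute: b = ∂h/∂y = -0.01064.
h(599027, 4224088) = 281.29 + (-0.0003256)·(-265) + (-0.01064)·(-200) = 281.29 +0.086 +2.128 = 283.504 m.

283.5 m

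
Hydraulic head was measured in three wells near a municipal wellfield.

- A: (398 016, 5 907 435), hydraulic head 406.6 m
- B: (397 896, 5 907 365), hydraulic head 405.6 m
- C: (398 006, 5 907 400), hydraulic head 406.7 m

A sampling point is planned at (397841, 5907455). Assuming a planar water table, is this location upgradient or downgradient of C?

downgradient

Three-point gradient (reference A): Δ to B = (-120, -70, -1.0), Δ to C = (-10, -35, +0.1).
∂h/∂x = +0.01200, ∂h/∂y = -0.006286 (det = 3500).
Head at (397841, 5907455) = 406.6 + (+0.01200)·(-175) + (-0.006286)·(20) = 404.37 m.
That is lower than the 406.7 m at C, so the point is downgradient.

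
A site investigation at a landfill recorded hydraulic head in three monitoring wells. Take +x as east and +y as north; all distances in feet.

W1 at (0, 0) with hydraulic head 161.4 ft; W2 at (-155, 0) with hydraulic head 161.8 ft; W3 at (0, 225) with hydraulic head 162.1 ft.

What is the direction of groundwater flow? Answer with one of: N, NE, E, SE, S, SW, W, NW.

∂h/∂x = (161.8 − 161.4) / (-155 − 0) = -0.002581
∂h/∂y = (162.1 − 161.4) / (225 − 0) = +0.003111
Flow = −∇h = (+0.002581 east, -0.003111 north), which points southeast.

SE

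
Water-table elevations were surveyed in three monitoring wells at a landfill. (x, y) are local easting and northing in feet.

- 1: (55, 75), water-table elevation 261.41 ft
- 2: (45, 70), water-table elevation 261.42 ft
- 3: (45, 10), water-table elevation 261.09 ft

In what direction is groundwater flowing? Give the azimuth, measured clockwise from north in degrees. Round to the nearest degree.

146°

With h = a·x + b·y + c and 1 as origin, the differences give:
  (-10)·a + (-5)·b = +0.01
  (-10)·a + (-65)·b = -0.32
Eliminate b (×(-65) and ×(-5), subtract): 600·a = -2.250 → a = ∂h/∂x = -0.003750
Back-substitute: b = ∂h/∂y = +0.005500.
Flow direction (−∇h) has components (+0.003750 E, -0.005500 N).
Azimuth = atan2(E, N) = atan2(+0.003750, -0.005500) = 145.7° ≈ 146°.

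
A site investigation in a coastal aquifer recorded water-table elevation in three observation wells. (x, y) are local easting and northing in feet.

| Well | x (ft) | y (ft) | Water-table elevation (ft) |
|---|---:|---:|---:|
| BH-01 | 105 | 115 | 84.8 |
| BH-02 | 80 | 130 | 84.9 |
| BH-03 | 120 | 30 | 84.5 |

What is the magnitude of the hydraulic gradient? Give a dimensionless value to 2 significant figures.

Differences from BH-01: to BH-02 (Δx, Δy, Δh) = (-25, 15, +0.1); to BH-03 = (15, -85, -0.3).
Solve a·Δx + b·Δy = Δh: det = (-25)·(-85) − 15·15 = 1900.
∂h/∂x = [(+0.1)·(-85) − (-0.3)·15] / 1900 = -0.002105
∂h/∂y = [(-25)·(-0.3) − 15·(+0.1)] / 1900 = +0.003158
|∇h| = √(-0.002105² + 0.003158²) = 0.003795

0.0038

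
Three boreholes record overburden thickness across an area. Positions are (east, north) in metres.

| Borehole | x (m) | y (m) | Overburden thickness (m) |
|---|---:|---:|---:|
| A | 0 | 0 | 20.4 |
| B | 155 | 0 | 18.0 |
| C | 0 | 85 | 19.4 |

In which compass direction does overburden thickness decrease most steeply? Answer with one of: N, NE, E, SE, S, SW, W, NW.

NE

∂d/∂x = (18.0 − 20.4) / (155 − 0) = -0.01548
∂d/∂y = (19.4 − 20.4) / (85 − 0) = -0.01176
Steepest decrease is along −∇f = (+0.01548 E, +0.01176 N) → northeast.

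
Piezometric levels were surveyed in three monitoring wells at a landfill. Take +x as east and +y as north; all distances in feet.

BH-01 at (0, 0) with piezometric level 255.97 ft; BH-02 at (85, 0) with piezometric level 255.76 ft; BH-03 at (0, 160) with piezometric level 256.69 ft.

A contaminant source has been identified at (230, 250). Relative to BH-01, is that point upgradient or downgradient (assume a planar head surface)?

upgradient

∂h/∂x = (255.76 − 255.97) / (85 − 0) = -0.002471
∂h/∂y = (256.69 − 255.97) / (160 − 0) = +0.004500
Head at (230, 250) = 255.97 + (-0.002471)·(230) + (+0.004500)·(250) = 256.53 ft.
That is higher than the 255.97 ft at BH-01, so the point is upgradient.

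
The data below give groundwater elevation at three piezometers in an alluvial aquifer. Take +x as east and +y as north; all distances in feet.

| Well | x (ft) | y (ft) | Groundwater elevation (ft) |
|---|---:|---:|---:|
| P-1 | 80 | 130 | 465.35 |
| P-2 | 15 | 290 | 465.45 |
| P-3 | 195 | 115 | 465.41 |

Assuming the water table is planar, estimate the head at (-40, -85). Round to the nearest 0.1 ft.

465.1 ft

Three-point gradient (reference P-1): Δ to P-2 = (-65, 160, +0.10), Δ to P-3 = (115, -15, +0.06).
∂h/∂x = +0.0006370, ∂h/∂y = +0.0008838 (det = -17425).
h(-40, -85) = 465.35 + (+0.0006370)·(-120) + (+0.0008838)·(-215) = 465.35 -0.076 -0.190 = 465.084 ft.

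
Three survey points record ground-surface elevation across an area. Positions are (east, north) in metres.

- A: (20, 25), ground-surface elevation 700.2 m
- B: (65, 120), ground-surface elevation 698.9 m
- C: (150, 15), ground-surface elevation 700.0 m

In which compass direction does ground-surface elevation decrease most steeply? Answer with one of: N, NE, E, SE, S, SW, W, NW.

N

Taking A as reference: B−A = (45, 95, -1.3); C−A = (130, -10, -0.2).
Determinant of the coordinate differences = 45·(-10) − 130·95 = -12800.
∂z/∂x = [(-1.3)·(-10) − (-0.2)·95] / -12800 = -0.002500
∂z/∂y = [45·(-0.2) − 130·(-1.3)] / -12800 = -0.01250
Steepest decrease is along −∇f = (+0.002500 E, +0.01250 N) → north.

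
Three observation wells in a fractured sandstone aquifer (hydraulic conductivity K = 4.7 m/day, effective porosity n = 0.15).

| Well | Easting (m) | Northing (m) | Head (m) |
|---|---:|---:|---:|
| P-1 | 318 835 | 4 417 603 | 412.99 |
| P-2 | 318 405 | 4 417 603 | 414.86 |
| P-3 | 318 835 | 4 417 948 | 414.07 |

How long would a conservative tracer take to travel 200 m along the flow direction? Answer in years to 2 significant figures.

3.3 years

∂h/∂x = (414.86 − 412.99) / (318405 − 318835) = -0.004349
∂h/∂y = (414.07 − 412.99) / (4417948 − 4417603) = +0.003130
|∇h| = √(-0.004349² + 0.003130²) = 0.005358
Seepage velocity v = K·i/n = 4.7 × 0.005358 / 0.15 = 0.1679 m/day.
t = 200 / 0.1679 = 1191 days = 3.26 years.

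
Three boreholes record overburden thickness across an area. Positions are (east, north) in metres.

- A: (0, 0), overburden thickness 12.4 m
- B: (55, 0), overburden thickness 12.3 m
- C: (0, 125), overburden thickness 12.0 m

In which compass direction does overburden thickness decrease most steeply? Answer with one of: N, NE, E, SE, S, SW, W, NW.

NE

∂d/∂x = (12.3 − 12.4) / (55 − 0) = -0.001818
∂d/∂y = (12.0 − 12.4) / (125 − 0) = -0.003200
Steepest decrease is along −∇f = (+0.001818 E, +0.003200 N) → northeast.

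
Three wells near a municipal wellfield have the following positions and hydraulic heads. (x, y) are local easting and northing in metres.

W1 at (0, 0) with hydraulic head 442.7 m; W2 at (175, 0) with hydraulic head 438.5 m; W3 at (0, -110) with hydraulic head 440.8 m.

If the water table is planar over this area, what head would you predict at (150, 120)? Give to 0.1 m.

441.2 m

∂h/∂x = (438.5 − 442.7) / (175 − 0) = -0.02400
∂h/∂y = (440.8 − 442.7) / (-110 − 0) = +0.01727
h(150, 120) = 442.7 + (-0.02400)·(150) + (+0.01727)·(120) = 442.7 -3.600 +2.073 = 441.173 m.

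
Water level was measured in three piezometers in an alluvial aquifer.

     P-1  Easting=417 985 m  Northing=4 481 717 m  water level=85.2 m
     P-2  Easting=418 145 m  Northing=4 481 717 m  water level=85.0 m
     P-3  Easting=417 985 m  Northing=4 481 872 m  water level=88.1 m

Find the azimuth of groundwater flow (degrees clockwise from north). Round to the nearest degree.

176°

∂h/∂x = (85.0 − 85.2) / (418145 − 417985) = -0.001250
∂h/∂y = (88.1 − 85.2) / (4481872 − 4481717) = +0.01871
Flow direction (−∇h) has components (+0.001250 E, -0.01871 N).
Azimuth = atan2(E, N) = atan2(+0.001250, -0.01871) = 176.2° ≈ 176°.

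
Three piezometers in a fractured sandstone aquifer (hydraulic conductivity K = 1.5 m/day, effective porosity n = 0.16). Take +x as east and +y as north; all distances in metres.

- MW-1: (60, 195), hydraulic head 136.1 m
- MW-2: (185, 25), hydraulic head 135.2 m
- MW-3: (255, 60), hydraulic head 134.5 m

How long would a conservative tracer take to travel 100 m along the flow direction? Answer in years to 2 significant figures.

3.1 years

With h = a·x + b·y + c and MW-1 as origin, the differences give:
  125·a + (-170)·b = -0.9
  195·a + (-135)·b = -1.6
Eliminate b (×(-135) and ×(-170), subtract): 16275·a = -150.50 → a = ∂h/∂x = -0.009247
Back-substitute: b = ∂h/∂y = -0.001505.
|∇h| = √(-0.009247² + -0.001505²) = 0.009369
Seepage velocity v = K·i/n = 1.5 × 0.009369 / 0.16 = 0.08783 m/day.
t = 100 / 0.08783 = 1139 days = 3.12 years.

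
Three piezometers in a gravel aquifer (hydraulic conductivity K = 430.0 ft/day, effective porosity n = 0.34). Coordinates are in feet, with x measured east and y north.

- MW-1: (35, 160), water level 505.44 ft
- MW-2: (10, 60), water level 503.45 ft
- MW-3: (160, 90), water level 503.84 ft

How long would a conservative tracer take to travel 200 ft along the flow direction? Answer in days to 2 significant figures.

7.8 days

With h = a·x + b·y + c and MW-1 as origin, the differences give:
  (-25)·a + (-100)·b = -1.99
  125·a + (-70)·b = -1.60
Eliminate b (×(-70) and ×(-100), subtract): 14250·a = -20.700 → a = ∂h/∂x = -0.001453
Back-substitute: b = ∂h/∂y = +0.02026.
|∇h| = √(-0.001453² + 0.02026²) = 0.02031
Seepage velocity v = K·i/n = 430.0 × 0.02031 / 0.34 = 25.69 ft/day.
t = 200 / 25.69 = 7.785 days.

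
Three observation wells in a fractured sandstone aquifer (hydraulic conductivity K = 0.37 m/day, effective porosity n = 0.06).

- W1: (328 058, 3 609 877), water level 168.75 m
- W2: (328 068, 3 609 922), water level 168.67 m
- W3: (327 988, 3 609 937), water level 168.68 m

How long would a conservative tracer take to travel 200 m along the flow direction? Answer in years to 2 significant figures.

51 years

Differences from W1: to W2 (Δx, Δy, Δh) = (10, 45, -0.08); to W3 = (-70, 60, -0.07).
Solve a·Δx + b·Δy = Δh: det = 10·60 − (-70)·45 = 3750.
∂h/∂x = [(-0.08)·60 − (-0.07)·45] / 3750 = -0.0004400
∂h/∂y = [10·(-0.07) − (-70)·(-0.08)] / 3750 = -0.001680
|∇h| = √(-0.0004400² + -0.001680²) = 0.001737
Seepage velocity v = K·i/n = 0.37 × 0.001737 / 0.06 = 0.01071 m/day.
t = 200 / 0.01071 = 1.867e+04 days = 51.1 years.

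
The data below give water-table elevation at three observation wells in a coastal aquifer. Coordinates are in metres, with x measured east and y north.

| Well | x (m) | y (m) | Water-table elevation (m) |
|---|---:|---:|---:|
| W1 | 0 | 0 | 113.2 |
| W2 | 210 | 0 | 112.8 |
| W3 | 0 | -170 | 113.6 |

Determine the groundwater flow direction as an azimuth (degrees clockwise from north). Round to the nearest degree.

∂h/∂x = (112.8 − 113.2) / (210 − 0) = -0.001905
∂h/∂y = (113.6 − 113.2) / (-170 − 0) = -0.002353
Flow direction (−∇h) has components (+0.001905 E, +0.002353 N).
Azimuth = atan2(E, N) = atan2(+0.001905, +0.002353) = 39.0° ≈ 039°.

039°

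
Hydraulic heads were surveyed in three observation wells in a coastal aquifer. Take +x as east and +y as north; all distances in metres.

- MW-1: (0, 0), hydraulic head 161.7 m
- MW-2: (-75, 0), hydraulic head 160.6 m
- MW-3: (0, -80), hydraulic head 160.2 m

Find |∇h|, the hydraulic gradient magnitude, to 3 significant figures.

∂h/∂x = (160.6 − 161.7) / (-75 − 0) = +0.01467
∂h/∂y = (160.2 − 161.7) / (-80 − 0) = +0.01875
|∇h| = √(0.01467² + 0.01875²) = 0.02381

0.0238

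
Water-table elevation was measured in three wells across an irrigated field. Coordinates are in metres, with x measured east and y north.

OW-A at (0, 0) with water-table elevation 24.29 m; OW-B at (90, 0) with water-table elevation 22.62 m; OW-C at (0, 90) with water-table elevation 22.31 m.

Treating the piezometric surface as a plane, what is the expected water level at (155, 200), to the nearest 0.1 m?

17.0 m

∂h/∂x = (22.62 − 24.29) / (90 − 0) = -0.01856
∂h/∂y = (22.31 − 24.29) / (90 − 0) = -0.02200
h(155, 200) = 24.29 + (-0.01856)·(155) + (-0.02200)·(200) = 24.29 -2.876 -4.400 = 17.014 m.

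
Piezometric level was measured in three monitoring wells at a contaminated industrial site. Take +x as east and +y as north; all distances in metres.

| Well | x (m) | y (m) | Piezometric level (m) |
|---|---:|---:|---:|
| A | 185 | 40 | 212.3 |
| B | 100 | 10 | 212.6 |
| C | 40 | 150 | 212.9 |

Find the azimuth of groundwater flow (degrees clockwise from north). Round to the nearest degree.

Differences from A: to B (Δx, Δy, Δh) = (-85, -30, +0.3); to C = (-145, 110, +0.6).
Solve a·Δx + b·Δy = Δh: det = (-85)·110 − (-145)·(-30) = -13700.
∂h/∂x = [(+0.3)·110 − (+0.6)·(-30)] / -13700 = -0.003723
∂h/∂y = [(-85)·(+0.6) − (-145)·(+0.3)] / -13700 = +0.0005474
Flow direction (−∇h) has components (+0.003723 E, -0.0005474 N).
Azimuth = atan2(E, N) = atan2(+0.003723, -0.0005474) = 98.4° ≈ 098°.

098°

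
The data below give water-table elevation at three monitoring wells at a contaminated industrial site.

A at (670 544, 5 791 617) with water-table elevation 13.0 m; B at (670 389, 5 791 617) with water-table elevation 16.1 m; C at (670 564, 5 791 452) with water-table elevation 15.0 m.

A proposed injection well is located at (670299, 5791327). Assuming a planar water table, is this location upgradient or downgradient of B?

upgradient

Taking A as reference: B−A = (-155, 0, +3.1); C−A = (20, -165, +2.0).
Solve a·Δx + b·Δy = Δh: det = (-155)·(-165) − 20·0 = 25575.
∂h/∂x = [(+3.1)·(-165) − (+2.0)·0] / 25575 = -0.02000
∂h/∂y = [(-155)·(+2.0) − 20·(+3.1)] / 25575 = -0.01455
Head at (670299, 5791327) = 13.0 + (-0.02000)·(-245) + (-0.01455)·(-290) = 22.12 m.
That is higher than the 16.1 m at B, so the point is upgradient.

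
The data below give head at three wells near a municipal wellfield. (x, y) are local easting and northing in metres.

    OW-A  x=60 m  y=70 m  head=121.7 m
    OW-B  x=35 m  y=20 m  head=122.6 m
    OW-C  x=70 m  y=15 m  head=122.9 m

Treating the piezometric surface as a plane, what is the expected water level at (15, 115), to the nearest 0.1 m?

Three-point gradient (reference OW-A): Δ to OW-B = (-25, -50, +0.9), Δ to OW-C = (10, -55, +1.2).
∂h/∂x = +0.005600, ∂h/∂y = -0.02080 (det = 1875).
h(15, 115) = 121.7 + (+0.005600)·(-45) + (-0.02080)·(45) = 121.7 -0.252 -0.936 = 120.512 m.

120.5 m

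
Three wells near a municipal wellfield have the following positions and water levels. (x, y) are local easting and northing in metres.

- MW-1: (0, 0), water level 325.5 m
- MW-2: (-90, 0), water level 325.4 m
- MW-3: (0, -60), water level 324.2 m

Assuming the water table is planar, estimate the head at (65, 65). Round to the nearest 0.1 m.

327.0 m

∂h/∂x = (325.4 − 325.5) / (-90 − 0) = +0.001111
∂h/∂y = (324.2 − 325.5) / (-60 − 0) = +0.02167
h(65, 65) = 325.5 + (+0.001111)·(65) + (+0.02167)·(65) = 325.5 +0.072 +1.408 = 326.981 m.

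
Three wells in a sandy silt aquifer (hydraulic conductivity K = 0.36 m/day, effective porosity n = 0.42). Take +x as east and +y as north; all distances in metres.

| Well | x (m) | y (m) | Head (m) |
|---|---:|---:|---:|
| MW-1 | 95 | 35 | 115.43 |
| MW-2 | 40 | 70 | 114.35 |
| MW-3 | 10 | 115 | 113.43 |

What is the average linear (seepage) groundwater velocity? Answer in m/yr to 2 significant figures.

5.4 m/yr

With h = a·x + b·y + c and MW-1 as origin, the differences give:
  (-55)·a + 35·b = -1.08
  (-85)·a + 80·b = -2.00
Eliminate b (×80 and ×35, subtract): -1425·a = -16.400 → a = ∂h/∂x = +0.01151
Back-substitute: b = ∂h/∂y = -0.01277.
|∇h| = √(0.01151² + -0.01277²) = 0.01719
Seepage velocity v = K·i/n = 0.36 × 0.01719 / 0.42 = 0.01473 m/day = 5.38 m/yr.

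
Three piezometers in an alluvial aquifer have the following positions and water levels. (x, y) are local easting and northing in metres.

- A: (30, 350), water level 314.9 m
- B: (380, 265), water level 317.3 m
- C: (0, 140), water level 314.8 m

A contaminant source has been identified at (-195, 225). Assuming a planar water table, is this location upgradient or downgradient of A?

downgradient

Differences from A: to B (Δx, Δy, Δh) = (350, -85, +2.4); to C = (-30, -210, -0.1).
Solve a·Δx + b·Δy = Δh: det = 350·(-210) − (-30)·(-85) = -76050.
∂h/∂x = [(+2.4)·(-210) − (-0.1)·(-85)] / -76050 = +0.006739
∂h/∂y = [350·(-0.1) − (-30)·(+2.4)] / -76050 = -0.0004865
Head at (-195, 225) = 314.9 + (+0.006739)·(-225) + (-0.0004865)·(-125) = 313.44 m.
That is lower than the 314.9 m at A, so the point is downgradient.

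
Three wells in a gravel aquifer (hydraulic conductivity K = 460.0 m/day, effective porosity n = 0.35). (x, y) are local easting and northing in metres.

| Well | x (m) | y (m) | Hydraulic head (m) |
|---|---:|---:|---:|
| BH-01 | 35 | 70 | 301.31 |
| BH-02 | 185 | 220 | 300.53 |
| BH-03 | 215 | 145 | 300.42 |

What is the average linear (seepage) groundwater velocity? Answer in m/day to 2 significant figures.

Taking BH-01 as reference: BH-02−BH-01 = (150, 150, -0.78); BH-03−BH-01 = (180, 75, -0.89).
Determinant of the coordinate differences = 150·75 − 180·150 = -15750.
∂h/∂x = [(-0.78)·75 − (-0.89)·150] / -15750 = -0.004762
∂h/∂y = [150·(-0.89) − 180·(-0.78)] / -15750 = -0.0004381
|∇h| = √(-0.004762² + -0.0004381²) = 0.004782
Seepage velocity v = K·i/n = 460.0 × 0.004782 / 0.35 = 6.285 m/day.

6.3 m/day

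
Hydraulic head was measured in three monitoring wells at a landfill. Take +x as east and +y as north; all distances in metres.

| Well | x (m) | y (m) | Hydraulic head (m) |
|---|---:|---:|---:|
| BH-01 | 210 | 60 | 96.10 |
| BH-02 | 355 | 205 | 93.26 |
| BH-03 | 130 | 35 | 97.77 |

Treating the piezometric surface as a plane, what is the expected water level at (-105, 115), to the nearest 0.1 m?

Differences from BH-01: to BH-02 (Δx, Δy, Δh) = (145, 145, -2.84); to BH-03 = (-80, -25, +1.67).
Solve a·Δx + b·Δy = Δh: det = 145·(-25) − (-80)·145 = 7975.
∂h/∂x = [(-2.84)·(-25) − (+1.67)·145] / 7975 = -0.02146
∂h/∂y = [145·(+1.67) − (-80)·(-2.84)] / 7975 = +0.001875
h(-105, 115) = 96.10 + (-0.02146)·(-315) + (+0.001875)·(55) = 96.10 +6.760 +0.103 = 102.963 m.

103.0 m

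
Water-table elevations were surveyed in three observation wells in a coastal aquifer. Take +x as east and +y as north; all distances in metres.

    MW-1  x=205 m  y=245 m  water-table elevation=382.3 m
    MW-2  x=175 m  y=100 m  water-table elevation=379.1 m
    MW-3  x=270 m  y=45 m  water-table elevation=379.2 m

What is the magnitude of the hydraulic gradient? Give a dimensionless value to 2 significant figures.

0.023

Taking MW-1 as reference: MW-2−MW-1 = (-30, -145, -3.2); MW-3−MW-1 = (65, -200, -3.1).
Solve a·Δx + b·Δy = Δh: det = (-30)·(-200) − 65·(-145) = 15425.
∂h/∂x = [(-3.2)·(-200) − (-3.1)·(-145)] / 15425 = +0.01235
∂h/∂y = [(-30)·(-3.1) − 65·(-3.2)] / 15425 = +0.01951
|∇h| = √(0.01235² + 0.01951²) = 0.02309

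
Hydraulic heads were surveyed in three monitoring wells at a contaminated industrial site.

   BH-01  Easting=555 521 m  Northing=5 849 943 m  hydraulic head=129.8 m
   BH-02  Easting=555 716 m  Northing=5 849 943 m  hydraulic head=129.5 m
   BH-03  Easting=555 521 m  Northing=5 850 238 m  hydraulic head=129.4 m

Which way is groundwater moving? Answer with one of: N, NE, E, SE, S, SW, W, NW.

∂h/∂x = (129.5 − 129.8) / (555716 − 555521) = -0.001538
∂h/∂y = (129.4 − 129.8) / (5850238 − 5849943) = -0.001356
Flow = −∇h = (+0.001538 east, +0.001356 north), which points northeast.

NE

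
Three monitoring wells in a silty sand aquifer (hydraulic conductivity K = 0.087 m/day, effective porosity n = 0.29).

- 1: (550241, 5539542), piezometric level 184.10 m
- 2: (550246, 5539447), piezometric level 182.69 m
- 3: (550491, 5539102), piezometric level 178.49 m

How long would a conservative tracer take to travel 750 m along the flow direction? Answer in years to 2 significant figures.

440 years

Differences from 1: to 2 (Δx, Δy, Δh) = (5, -95, -1.41); to 3 = (250, -440, -5.61).
Determinant of the coordinate differences = 5·(-440) − 250·(-95) = 21550.
∂h/∂x = [(-1.41)·(-440) − (-5.61)·(-95)] / 21550 = +0.004058
∂h/∂y = [5·(-5.61) − 250·(-1.41)] / 21550 = +0.01506
|∇h| = √(0.004058² + 0.01506²) = 0.0156
Seepage velocity v = K·i/n = 0.087 × 0.0156 / 0.29 = 0.00468 m/day.
t = 750 / 0.00468 = 1.603e+05 days = 439 years.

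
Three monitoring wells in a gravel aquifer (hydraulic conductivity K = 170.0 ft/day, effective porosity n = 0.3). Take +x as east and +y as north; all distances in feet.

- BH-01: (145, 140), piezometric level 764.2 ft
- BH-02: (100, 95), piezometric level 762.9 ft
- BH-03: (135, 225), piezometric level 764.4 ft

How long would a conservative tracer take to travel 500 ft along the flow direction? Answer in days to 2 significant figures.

With h = a·x + b·y + c and BH-01 as origin, the differences give:
  (-45)·a + (-45)·b = -1.3
  (-10)·a + 85·b = +0.2
Eliminate b (×85 and ×(-45), subtract): -4275·a = -101.50 → a = ∂h/∂x = +0.02374
Back-substitute: b = ∂h/∂y = +0.005146.
|∇h| = √(0.02374² + 0.005146²) = 0.02429
Seepage velocity v = K·i/n = 170.0 × 0.02429 / 0.3 = 13.76 ft/day.
t = 500 / 13.76 = 36.34 days.

36 days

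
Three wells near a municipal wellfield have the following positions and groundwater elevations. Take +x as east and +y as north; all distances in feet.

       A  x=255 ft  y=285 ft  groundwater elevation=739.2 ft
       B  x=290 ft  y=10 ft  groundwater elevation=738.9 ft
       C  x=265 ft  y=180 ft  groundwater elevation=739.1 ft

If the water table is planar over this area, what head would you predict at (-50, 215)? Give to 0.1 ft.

Taking A as reference: B−A = (35, -275, -0.3); C−A = (10, -105, -0.1).
Determinant of the coordinate differences = 35·(-105) − 10·(-275) = -925.
∂h/∂x = [(-0.3)·(-105) − (-0.1)·(-275)] / -925 = -0.004324
∂h/∂y = [35·(-0.1) − 10·(-0.3)] / -925 = +0.0005405
h(-50, 215) = 739.2 + (-0.004324)·(-305) + (+0.0005405)·(-70) = 739.2 +1.319 -0.038 = 740.481 ft.

740.5 ft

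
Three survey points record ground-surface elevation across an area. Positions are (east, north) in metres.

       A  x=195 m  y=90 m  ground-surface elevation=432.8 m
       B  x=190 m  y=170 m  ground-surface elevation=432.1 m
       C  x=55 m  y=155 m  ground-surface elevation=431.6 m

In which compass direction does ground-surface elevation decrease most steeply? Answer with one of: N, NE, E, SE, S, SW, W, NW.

Three-point gradient (reference A): Δ to B = (-5, 80, -0.7), Δ to C = (-140, 65, -1.2).
∂z/∂x = +0.004644, ∂z/∂y = -0.008460 (det = 10875).
Steepest decrease is along −∇f = (-0.004644 E, +0.008460 N) → northwest.

NW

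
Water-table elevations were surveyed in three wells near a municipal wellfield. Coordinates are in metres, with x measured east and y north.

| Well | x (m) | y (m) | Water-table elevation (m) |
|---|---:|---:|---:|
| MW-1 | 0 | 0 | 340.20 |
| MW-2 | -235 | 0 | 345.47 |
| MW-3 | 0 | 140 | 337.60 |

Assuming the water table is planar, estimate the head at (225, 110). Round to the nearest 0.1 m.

∂h/∂x = (345.47 − 340.20) / (-235 − 0) = -0.02243
∂h/∂y = (337.60 − 340.20) / (140 − 0) = -0.01857
h(225, 110) = 340.20 + (-0.02243)·(225) + (-0.01857)·(110) = 340.20 -5.046 -2.043 = 333.111 m.

333.1 m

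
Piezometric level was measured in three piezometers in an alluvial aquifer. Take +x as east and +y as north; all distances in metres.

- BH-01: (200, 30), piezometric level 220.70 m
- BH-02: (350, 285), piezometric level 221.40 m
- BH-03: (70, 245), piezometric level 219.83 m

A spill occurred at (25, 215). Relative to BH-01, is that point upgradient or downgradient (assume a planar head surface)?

Taking BH-01 as reference: BH-02−BH-01 = (150, 255, +0.70); BH-03−BH-01 = (-130, 215, -0.87).
Solve a·Δx + b·Δy = Δh: det = 150·215 − (-130)·255 = 65400.
∂h/∂x = [(+0.70)·215 − (-0.87)·255] / 65400 = +0.005693
∂h/∂y = [150·(-0.87) − (-130)·(+0.70)] / 65400 = -0.0006040
Head at (25, 215) = 220.70 + (+0.005693)·(-175) + (-0.0006040)·(185) = 219.59 m.
That is lower than the 220.70 m at BH-01, so the point is downgradient.

downgradient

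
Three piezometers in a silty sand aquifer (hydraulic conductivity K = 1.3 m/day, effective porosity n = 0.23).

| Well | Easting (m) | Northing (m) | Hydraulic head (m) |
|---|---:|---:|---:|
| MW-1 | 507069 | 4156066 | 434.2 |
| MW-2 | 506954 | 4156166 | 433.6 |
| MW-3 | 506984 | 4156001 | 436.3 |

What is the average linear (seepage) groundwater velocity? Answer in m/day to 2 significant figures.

Differences from MW-1: to MW-2 (Δx, Δy, Δh) = (-115, 100, -0.6); to MW-3 = (-85, -65, +2.1).
Determinant of the coordinate differences = (-115)·(-65) − (-85)·100 = 15975.
∂h/∂x = [(-0.6)·(-65) − (+2.1)·100] / 15975 = -0.01070
∂h/∂y = [(-115)·(+2.1) − (-85)·(-0.6)] / 15975 = -0.01831
|∇h| = √(-0.01070² + -0.01831²) = 0.02121
Seepage velocity v = K·i/n = 1.3 × 0.02121 / 0.23 = 0.1199 m/day.

0.12 m/day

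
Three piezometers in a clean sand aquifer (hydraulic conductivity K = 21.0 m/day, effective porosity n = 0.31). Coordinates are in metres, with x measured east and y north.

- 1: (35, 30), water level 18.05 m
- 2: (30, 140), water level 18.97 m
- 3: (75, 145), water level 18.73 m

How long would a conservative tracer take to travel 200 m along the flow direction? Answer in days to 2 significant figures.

With h = a·x + b·y + c and 1 as origin, the differences give:
  (-5)·a + 110·b = +0.92
  40·a + 115·b = +0.68
Eliminate b (×115 and ×110, subtract): -4975·a = 31.000 → a = ∂h/∂x = -0.006231
Back-substitute: b = ∂h/∂y = +0.008080.
|∇h| = √(-0.006231² + 0.008080²) = 0.0102
Seepage velocity v = K·i/n = 21.0 × 0.0102 / 0.31 = 0.691 m/day.
t = 200 / 0.691 = 289.4 days.

290 days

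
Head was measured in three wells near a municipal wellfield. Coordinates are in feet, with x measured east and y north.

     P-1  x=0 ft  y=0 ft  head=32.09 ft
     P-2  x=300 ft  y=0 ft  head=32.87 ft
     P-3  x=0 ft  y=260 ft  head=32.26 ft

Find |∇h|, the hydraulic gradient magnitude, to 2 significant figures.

∂h/∂x = (32.87 − 32.09) / (300 − 0) = +0.002600
∂h/∂y = (32.26 − 32.09) / (260 − 0) = +0.0006538
|∇h| = √(0.002600² + 0.0006538²) = 0.002681

0.0027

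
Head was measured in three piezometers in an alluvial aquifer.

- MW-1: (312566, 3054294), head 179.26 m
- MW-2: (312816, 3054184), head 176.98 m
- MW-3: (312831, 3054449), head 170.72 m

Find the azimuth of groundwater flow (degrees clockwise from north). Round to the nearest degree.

040°

With h = a·x + b·y + c and MW-1 as origin, the differences give:
  250·a + (-110)·b = -2.28
  265·a + 155·b = -8.54
Eliminate b (×155 and ×(-110), subtract): 67900·a = -1292.800 → a = ∂h/∂x = -0.01904
Back-substitute: b = ∂h/∂y = -0.02254.
Flow direction (−∇h) has components (+0.01904 E, +0.02254 N).
Azimuth = atan2(E, N) = atan2(+0.01904, +0.02254) = 40.2° ≈ 040°.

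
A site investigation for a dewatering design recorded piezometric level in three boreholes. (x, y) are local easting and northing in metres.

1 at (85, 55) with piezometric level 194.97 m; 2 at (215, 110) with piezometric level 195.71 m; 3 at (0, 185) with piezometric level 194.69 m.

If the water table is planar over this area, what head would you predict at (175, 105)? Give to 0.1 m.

195.5 m

Three-point gradient (reference 1): Δ to 2 = (130, 55, +0.74), Δ to 3 = (-85, 130, -0.28).
∂h/∂x = +0.005173, ∂h/∂y = +0.001228 (det = 21575).
h(175, 105) = 194.97 + (+0.005173)·(90) + (+0.001228)·(50) = 194.97 +0.466 +0.061 = 195.497 m.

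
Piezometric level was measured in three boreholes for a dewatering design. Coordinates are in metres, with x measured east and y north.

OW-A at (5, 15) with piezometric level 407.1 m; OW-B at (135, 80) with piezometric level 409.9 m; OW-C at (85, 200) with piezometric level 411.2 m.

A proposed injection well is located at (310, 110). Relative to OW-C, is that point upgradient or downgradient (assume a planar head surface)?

Three-point gradient (reference OW-A): Δ to OW-B = (130, 65, +2.8), Δ to OW-C = (80, 185, +4.1).
∂h/∂x = +0.01334, ∂h/∂y = +0.01639 (det = 18850).
Head at (310, 110) = 407.1 + (+0.01334)·(305) + (+0.01639)·(95) = 412.73 m.
That is higher than the 411.2 m at OW-C, so the point is upgradient.

upgradient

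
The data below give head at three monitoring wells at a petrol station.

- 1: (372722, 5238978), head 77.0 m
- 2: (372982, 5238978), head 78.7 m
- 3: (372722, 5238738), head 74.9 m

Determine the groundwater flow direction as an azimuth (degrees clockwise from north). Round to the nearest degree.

217°

∂h/∂x = (78.7 − 77.0) / (372982 − 372722) = +0.006538
∂h/∂y = (74.9 − 77.0) / (5238738 − 5238978) = +0.008750
Flow direction (−∇h) has components (-0.006538 E, -0.008750 N).
Azimuth = atan2(E, N) = atan2(-0.006538, -0.008750) = 216.8° ≈ 217°.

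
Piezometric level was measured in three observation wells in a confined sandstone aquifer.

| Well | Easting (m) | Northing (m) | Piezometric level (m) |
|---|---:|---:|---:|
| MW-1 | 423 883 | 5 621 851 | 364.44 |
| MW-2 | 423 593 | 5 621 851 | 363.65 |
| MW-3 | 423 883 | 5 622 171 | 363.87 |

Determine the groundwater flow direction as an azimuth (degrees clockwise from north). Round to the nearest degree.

∂h/∂x = (363.65 − 364.44) / (423593 − 423883) = +0.002724
∂h/∂y = (363.87 − 364.44) / (5622171 − 5621851) = -0.001781
Flow direction (−∇h) has components (-0.002724 E, +0.001781 N).
Azimuth = atan2(E, N) = atan2(-0.002724, +0.001781) = 303.2° ≈ 303°.

303°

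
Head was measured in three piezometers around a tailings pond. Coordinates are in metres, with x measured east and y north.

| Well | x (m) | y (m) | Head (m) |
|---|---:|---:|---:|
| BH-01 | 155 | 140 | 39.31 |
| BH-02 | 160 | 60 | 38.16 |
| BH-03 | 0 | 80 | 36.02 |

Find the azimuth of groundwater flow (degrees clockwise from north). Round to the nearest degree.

225°

Taking BH-01 as reference: BH-02−BH-01 = (5, -80, -1.15); BH-03−BH-01 = (-155, -60, -3.29).
Determinant of the coordinate differences = 5·(-60) − (-155)·(-80) = -12700.
∂h/∂x = [(-1.15)·(-60) − (-3.29)·(-80)] / -12700 = +0.01529
∂h/∂y = [5·(-3.29) − (-155)·(-1.15)] / -12700 = +0.01533
Flow direction (−∇h) has components (-0.01529 E, -0.01533 N).
Azimuth = atan2(E, N) = atan2(-0.01529, -0.01533) = 224.9° ≈ 225°.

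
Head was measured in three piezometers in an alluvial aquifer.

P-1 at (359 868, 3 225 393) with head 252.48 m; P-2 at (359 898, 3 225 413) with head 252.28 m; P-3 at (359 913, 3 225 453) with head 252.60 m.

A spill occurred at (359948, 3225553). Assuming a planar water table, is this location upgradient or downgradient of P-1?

Taking P-1 as reference: P-2−P-1 = (30, 20, -0.20); P-3−P-1 = (45, 60, +0.12).
Determinant of the coordinate differences = 30·60 − 45·20 = 900.
∂h/∂x = [(-0.20)·60 − (+0.12)·20] / 900 = -0.01600
∂h/∂y = [30·(+0.12) − 45·(-0.20)] / 900 = +0.01400
Head at (359948, 3225553) = 252.48 + (-0.01600)·(80) + (+0.01400)·(160) = 253.44 m.
That is higher than the 252.48 m at P-1, so the point is upgradient.

upgradient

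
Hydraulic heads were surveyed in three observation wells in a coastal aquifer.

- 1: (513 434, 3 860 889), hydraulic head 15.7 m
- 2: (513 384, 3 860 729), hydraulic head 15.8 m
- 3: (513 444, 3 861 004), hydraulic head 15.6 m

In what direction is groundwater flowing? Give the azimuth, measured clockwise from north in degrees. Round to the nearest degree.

Three-point gradient (reference 1): Δ to 2 = (-50, -160, +0.1), Δ to 3 = (10, 115, -0.1).
∂h/∂x = +0.001084, ∂h/∂y = -0.0009639 (det = -4150).
Flow direction (−∇h) has components (-0.001084 E, +0.0009639 N).
Azimuth = atan2(E, N) = atan2(-0.001084, +0.0009639) = 311.6° ≈ 312°.

312°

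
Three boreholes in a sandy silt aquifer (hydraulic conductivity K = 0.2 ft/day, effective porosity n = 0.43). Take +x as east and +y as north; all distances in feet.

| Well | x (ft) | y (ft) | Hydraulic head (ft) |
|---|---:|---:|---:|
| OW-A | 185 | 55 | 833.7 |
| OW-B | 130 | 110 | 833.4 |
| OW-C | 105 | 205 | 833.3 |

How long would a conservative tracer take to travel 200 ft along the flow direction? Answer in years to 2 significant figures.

Taking OW-A as reference: OW-B−OW-A = (-55, 55, -0.3); OW-C−OW-A = (-80, 150, -0.4).
Solve a·Δx + b·Δy = Δh: det = (-55)·150 − (-80)·55 = -3850.
∂h/∂x = [(-0.3)·150 − (-0.4)·55] / -3850 = +0.005974
∂h/∂y = [(-55)·(-0.4) − (-80)·(-0.3)] / -3850 = +0.0005195
|∇h| = √(0.005974² + 0.0005195²) = 0.005997
Seepage velocity v = K·i/n = 0.2 × 0.005997 / 0.43 = 0.002789 ft/day.
t = 200 / 0.002789 = 7.171e+04 days = 196 years.

200 years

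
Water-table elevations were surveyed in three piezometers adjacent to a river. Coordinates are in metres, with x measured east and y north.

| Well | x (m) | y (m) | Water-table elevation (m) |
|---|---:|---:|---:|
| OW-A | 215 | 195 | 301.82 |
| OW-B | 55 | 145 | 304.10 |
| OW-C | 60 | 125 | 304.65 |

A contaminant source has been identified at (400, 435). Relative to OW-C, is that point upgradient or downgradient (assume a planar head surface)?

Three-point gradient (reference OW-A): Δ to OW-B = (-160, -50, +2.28), Δ to OW-C = (-155, -70, +2.83).
∂h/∂x = -0.005246, ∂h/∂y = -0.02881 (det = 3450).
Head at (400, 435) = 301.82 + (-0.005246)·(185) + (-0.02881)·(240) = 293.93 m.
That is lower than the 304.65 m at OW-C, so the point is downgradient.

downgradient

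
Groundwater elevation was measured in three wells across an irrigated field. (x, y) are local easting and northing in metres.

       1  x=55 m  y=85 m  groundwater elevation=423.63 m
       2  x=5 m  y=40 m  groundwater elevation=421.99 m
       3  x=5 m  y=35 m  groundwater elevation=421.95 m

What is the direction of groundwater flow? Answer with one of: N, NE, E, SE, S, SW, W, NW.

Differences from 1: to 2 (Δx, Δy, Δh) = (-50, -45, -1.64); to 3 = (-50, -50, -1.68).
Determinant of the coordinate differences = (-50)·(-50) − (-50)·(-45) = 250.
∂h/∂x = [(-1.64)·(-50) − (-1.68)·(-45)] / 250 = +0.02560
∂h/∂y = [(-50)·(-1.68) − (-50)·(-1.64)] / 250 = +0.008000
Flow = −∇h = (-0.02560 east, -0.008000 north), which points west.

W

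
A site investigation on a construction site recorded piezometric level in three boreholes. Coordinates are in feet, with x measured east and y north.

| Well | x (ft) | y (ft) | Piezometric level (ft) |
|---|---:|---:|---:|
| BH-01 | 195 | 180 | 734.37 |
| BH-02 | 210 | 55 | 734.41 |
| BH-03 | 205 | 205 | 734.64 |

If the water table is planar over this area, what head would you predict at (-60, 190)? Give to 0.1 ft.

728.9 ft

With h = a·x + b·y + c and BH-01 as origin, the differences give:
  15·a + (-125)·b = +0.04
  10·a + 25·b = +0.27
Eliminate b (×25 and ×(-125), subtract): 1625·a = 34.750 → a = ∂h/∂x = +0.02138
Back-substitute: b = ∂h/∂y = +0.002246.
h(-60, 190) = 734.37 + (+0.02138)·(-255) + (+0.002246)·(10) = 734.37 -5.453 +0.022 = 728.939 ft.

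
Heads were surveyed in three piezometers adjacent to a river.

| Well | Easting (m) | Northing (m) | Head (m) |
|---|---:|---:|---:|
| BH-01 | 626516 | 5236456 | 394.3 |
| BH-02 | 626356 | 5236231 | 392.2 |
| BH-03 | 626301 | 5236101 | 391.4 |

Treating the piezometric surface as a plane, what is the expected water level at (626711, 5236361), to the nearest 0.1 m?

Three-point gradient (reference BH-01): Δ to BH-02 = (-160, -225, -2.1), Δ to BH-03 = (-215, -355, -2.9).
∂h/∂x = +0.01104, ∂h/∂y = +0.001484 (det = 8425).
h(626711, 5236361) = 394.3 + (+0.01104)·(195) + (+0.001484)·(-95) = 394.3 +2.153 -0.141 = 396.312 m.

396.3 m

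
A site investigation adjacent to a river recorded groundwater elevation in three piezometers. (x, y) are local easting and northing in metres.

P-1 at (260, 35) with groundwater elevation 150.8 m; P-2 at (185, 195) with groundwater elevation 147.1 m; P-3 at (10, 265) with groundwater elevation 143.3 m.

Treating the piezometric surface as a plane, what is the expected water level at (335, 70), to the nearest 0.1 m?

Three-point gradient (reference P-1): Δ to P-2 = (-75, 160, -3.7), Δ to P-3 = (-250, 230, -7.5).
∂h/∂x = +0.01534, ∂h/∂y = -0.01593 (det = 22750).
h(335, 70) = 150.8 + (+0.01534)·(75) + (-0.01593)·(35) = 150.8 +1.151 -0.558 = 151.393 m.

151.4 m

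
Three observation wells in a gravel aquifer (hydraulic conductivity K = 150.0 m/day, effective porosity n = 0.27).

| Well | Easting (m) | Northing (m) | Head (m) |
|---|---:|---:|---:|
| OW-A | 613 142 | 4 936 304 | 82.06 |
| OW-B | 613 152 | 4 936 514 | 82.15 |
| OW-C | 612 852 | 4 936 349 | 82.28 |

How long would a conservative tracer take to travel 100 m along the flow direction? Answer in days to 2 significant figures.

Three-point gradient (reference OW-A): Δ to OW-B = (10, 210, +0.09), Δ to OW-C = (-290, 45, +0.22).
∂h/∂x = -0.0006870, ∂h/∂y = +0.0004613 (det = 61350).
|∇h| = √(-0.0006870² + 0.0004613²) = 0.0008275
Seepage velocity v = K·i/n = 150.0 × 0.0008275 / 0.27 = 0.4597 m/day.
t = 100 / 0.4597 = 217.5 days.

220 days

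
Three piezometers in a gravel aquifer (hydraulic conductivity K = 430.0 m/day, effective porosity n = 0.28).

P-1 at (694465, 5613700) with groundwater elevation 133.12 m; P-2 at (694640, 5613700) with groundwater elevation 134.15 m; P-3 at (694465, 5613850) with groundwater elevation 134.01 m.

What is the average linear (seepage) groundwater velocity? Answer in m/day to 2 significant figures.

13 m/day

∂h/∂x = (134.15 − 133.12) / (694640 − 694465) = +0.005886
∂h/∂y = (134.01 − 133.12) / (5613850 − 5613700) = +0.005933
|∇h| = √(0.005886² + 0.005933²) = 0.008357
Seepage velocity v = K·i/n = 430.0 × 0.008357 / 0.28 = 12.83 m/day.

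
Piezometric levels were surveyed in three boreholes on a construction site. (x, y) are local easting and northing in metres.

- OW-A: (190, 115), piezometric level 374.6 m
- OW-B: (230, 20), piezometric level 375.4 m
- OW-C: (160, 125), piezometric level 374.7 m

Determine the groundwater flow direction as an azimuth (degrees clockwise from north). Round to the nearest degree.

With h = a·x + b·y + c and OW-A as origin, the differences give:
  40·a + (-95)·b = +0.8
  (-30)·a + 10·b = +0.1
Eliminate b (×10 and ×(-95), subtract): -2450·a = 17.50 → a = ∂h/∂x = -0.007143
Back-substitute: b = ∂h/∂y = -0.01143.
Flow direction (−∇h) has components (+0.007143 E, +0.01143 N).
Azimuth = atan2(E, N) = atan2(+0.007143, +0.01143) = 32.0° ≈ 032°.

032°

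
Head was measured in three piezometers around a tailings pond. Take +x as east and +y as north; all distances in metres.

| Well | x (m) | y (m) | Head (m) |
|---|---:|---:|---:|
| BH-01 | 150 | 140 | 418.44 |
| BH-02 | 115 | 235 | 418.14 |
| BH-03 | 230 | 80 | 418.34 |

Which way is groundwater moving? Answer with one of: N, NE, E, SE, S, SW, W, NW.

Taking BH-01 as reference: BH-02−BH-01 = (-35, 95, -0.30); BH-03−BH-01 = (80, -60, -0.10).
Determinant of the coordinate differences = (-35)·(-60) − 80·95 = -5500.
∂h/∂x = [(-0.30)·(-60) − (-0.10)·95] / -5500 = -0.005000
∂h/∂y = [(-35)·(-0.10) − 80·(-0.30)] / -5500 = -0.005000
Flow = −∇h = (+0.005000 east, +0.005000 north), which points northeast.

NE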